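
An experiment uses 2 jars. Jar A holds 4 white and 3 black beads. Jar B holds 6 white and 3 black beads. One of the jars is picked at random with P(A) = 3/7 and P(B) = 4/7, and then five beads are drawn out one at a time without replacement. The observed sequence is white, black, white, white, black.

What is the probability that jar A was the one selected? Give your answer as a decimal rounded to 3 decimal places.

0.474

For each hypothesis, P(data | H) works out to: P(data | jar A) = (4/7)(3/6)(3/5)(2/4)(2/3) = 2/35; P(data | jar B) = (6/9)(3/8)(5/7)(4/6)(2/5) = 1/21.
Multiplying each by its prior: 3/7 · 2/35 = 6/245, 4/7 · 1/21 = 4/147; with total 38/735.
Hence P(jar A | data) = (6/245) / (38/735) = 9/19.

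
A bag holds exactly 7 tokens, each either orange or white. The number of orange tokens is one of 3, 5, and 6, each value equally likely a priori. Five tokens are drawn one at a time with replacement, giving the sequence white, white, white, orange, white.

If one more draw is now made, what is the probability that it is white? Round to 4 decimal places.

0.5417

For each hypothesis, P(data | H) works out to: P(data | r = 3) = (4/7)(4/7)(4/7)(3/7)(4/7) = 0.045695; P(data | r = 5) = (2/7)(2/7)(2/7)(5/7)(2/7) = 0.0047599; P(data | r = 6) = (1/7)(1/7)(1/7)(6/7)(1/7) = 0.00035699.
Multiplying each by its prior: 1/3 · 0.045695 = 0.015232, 1/3 · 0.0047599 = 0.0015866, 1/3 · 0.00035699 = 0.000119; with total 0.016937.
Normalising, the posterior is P(r = 3 | data) = 0.8993, P(r = 5 | data) = 0.093677, P(r = 6 | data) = 0.0070258.
The predictive probability is P(white next | data) = (4/7)(0.8993) + (2/7)(0.093677) + (1/7)(0.0070258) = 0.54165.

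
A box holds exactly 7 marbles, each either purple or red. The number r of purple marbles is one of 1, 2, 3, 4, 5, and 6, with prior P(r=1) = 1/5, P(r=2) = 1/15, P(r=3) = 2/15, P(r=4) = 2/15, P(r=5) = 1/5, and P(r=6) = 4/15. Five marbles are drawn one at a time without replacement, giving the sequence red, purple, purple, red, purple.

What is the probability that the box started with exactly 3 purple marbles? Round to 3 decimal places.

0.182

Under each hypothesis, the probability of the observed sequence is: P(data | r = 1) = (6/7)(1/6)(0/5) = 0; P(data | r = 2) = (5/7)(2/6)(1/5)(4/4)(0/3) = 0; P(data | r = 3) = (4/7)(3/6)(2/5)(3/4)(1/3) = 1/35; P(data | r = 4) = (3/7)(4/6)(3/5)(2/4)(2/3) = 2/35; P(data | r = 5) = (2/7)(5/6)(4/5)(1/4)(3/3) = 1/21; P(data | r = 6) = (1/7)(6/6)(5/5)(0/4) = 0.
Multiplying each by its prior: 1/5 · 0 = 0, 1/15 · 0 = 0, 2/15 · 1/35 = 2/525, 2/15 · 2/35 = 4/525, 1/5 · 1/21 = 1/105, 4/15 · 0 = 0; these sum to 11/525.
So P(r = 3 | data) = (2/525) / (11/525) = 2/11.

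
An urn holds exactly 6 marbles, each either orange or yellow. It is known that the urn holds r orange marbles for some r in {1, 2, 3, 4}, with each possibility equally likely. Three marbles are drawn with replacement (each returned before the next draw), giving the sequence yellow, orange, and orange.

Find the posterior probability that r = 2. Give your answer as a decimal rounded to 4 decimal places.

Compute the likelihood of the observed sequence for each case: P(data | r = 1) = (5/6)(1/6)(1/6) = 5/216; P(data | r = 2) = (4/6)(2/6)(2/6) = 2/27; P(data | r = 3) = (3/6)(3/6)(3/6) = 1/8; P(data | r = 4) = (2/6)(4/6)(4/6) = 4/27.
Weighting by the prior gives 1/4 · 5/216 = 5/864, 1/4 · 2/27 = 1/54, 1/4 · 1/8 = 1/32, 1/4 · 4/27 = 1/27; these sum to 5/54.
Hence P(r = 2 | data) = (1/54) / (5/54) = 1/5.

0.2000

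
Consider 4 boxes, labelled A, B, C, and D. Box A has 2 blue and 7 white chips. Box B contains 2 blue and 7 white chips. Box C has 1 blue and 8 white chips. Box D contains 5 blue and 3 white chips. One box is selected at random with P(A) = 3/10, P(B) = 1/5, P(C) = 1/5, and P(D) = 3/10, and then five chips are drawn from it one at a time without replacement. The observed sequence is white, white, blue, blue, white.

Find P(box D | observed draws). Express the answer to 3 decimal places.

Compute the likelihood of the observed sequence for each case: P(data | box A) = (7/9)(6/8)(2/7)(1/6)(5/5) = 0.027778; P(data | box B) = (7/9)(6/8)(2/7)(1/6)(5/5) = 0.027778; P(data | box C) = (8/9)(7/8)(1/7)(0/6) = 0; P(data | box D) = (3/8)(2/7)(5/6)(4/5)(1/4) = 0.017857.
The prior-weighted likelihoods are 3/10 · 0.027778 = 0.0083333, 1/5 · 0.027778 = 0.0055556, 1/5 · 0 = 0, 3/10 · 0.017857 = 0.0053571; summing to 0.019246.
So P(box D | data) = (0.0053571) / (0.019246) = 0.27835.

0.278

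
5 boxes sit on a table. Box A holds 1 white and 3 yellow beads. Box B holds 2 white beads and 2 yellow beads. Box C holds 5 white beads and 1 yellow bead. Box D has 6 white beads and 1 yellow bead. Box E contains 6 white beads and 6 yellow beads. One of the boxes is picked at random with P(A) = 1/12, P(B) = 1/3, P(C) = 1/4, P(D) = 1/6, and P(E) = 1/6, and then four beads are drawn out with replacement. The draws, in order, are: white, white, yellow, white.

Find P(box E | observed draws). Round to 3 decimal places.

0.146

Under each hypothesis, the probability of the observed sequence is: P(data | box A) = (1/4)(1/4)(3/4)(1/4) = 0.011719; P(data | box B) = (2/4)(2/4)(2/4)(2/4) = 0.0625; P(data | box C) = (5/6)(5/6)(1/6)(5/6) = 0.096451; P(data | box D) = (6/7)(6/7)(1/7)(6/7) = 0.089963; P(data | box E) = (6/12)(6/12)(6/12)(6/12) = 0.0625.
Multiplying each by its prior: 1/12 · 0.011719 = 0.00097656, 1/3 · 0.0625 = 0.020833, 1/4 · 0.096451 = 0.024113, 1/6 · 0.089963 = 0.014994, 1/6 · 0.0625 = 0.010417; summing to 0.071333.
Therefore the posterior P(box E | data) = (0.010417) / (0.071333) = 0.14603.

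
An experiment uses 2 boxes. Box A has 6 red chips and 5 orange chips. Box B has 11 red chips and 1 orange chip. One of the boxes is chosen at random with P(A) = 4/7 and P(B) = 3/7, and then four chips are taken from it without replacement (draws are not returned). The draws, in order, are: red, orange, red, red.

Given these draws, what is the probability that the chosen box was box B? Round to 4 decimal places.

Under each hypothesis, the probability of the observed sequence is: P(data | box A) = (6/11)(5/10)(5/9)(4/8) = 5/66; P(data | box B) = (11/12)(1/11)(10/10)(9/9) = 1/12.
Multiplying each by its prior: 4/7 · 5/66 = 10/231, 3/7 · 1/12 = 1/28; with total 73/924.
By Bayes' rule, P(box B | data) = (1/28) / (73/924) = 33/73.

0.4521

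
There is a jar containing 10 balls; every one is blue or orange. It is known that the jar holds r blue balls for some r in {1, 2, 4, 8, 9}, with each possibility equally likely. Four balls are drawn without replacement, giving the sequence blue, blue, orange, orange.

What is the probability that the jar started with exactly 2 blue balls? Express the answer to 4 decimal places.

The likelihood of the observed sequence under each hypothesis: P(data | r = 1) = (1/10)(0/9) = 0; P(data | r = 2) = (2/10)(1/9)(8/8)(7/7) = 0.022222; P(data | r = 4) = (4/10)(3/9)(6/8)(5/7) = 0.071429; P(data | r = 8) = (8/10)(7/9)(2/8)(1/7) = 0.022222; P(data | r = 9) = (9/10)(8/9)(1/8)(0/7) = 0.
The prior-weighted likelihoods are 1/5 · 0 = 0, 1/5 · 0.022222 = 0.0044444, 1/5 · 0.071429 = 0.014286, 1/5 · 0.022222 = 0.0044444, 1/5 · 0 = 0; these sum to 0.023175.
Therefore the posterior P(r = 2 | data) = (0.0044444) / (0.023175) = 0.19178.

0.1918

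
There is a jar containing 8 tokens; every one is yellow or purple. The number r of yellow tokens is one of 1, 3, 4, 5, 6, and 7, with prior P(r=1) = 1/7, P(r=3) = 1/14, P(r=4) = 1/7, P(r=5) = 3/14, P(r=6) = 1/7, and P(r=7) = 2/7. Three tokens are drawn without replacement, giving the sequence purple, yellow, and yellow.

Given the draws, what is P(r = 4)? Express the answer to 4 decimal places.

Compute the likelihood of the observed sequence for each case: P(data | r = 1) = (7/8)(1/7)(0/6) = 0; P(data | r = 3) = (5/8)(3/7)(2/6) = 5/56; P(data | r = 4) = (4/8)(4/7)(3/6) = 1/7; P(data | r = 5) = (3/8)(5/7)(4/6) = 5/28; P(data | r = 6) = (2/8)(6/7)(5/6) = 5/28; P(data | r = 7) = (1/8)(7/7)(6/6) = 1/8.
The prior-weighted likelihoods are 1/7 · 0 = 0, 1/14 · 5/56 = 5/784, 1/7 · 1/7 = 1/49, 3/14 · 5/28 = 15/392, 1/7 · 5/28 = 5/196, 2/7 · 1/8 = 1/28; with total 99/784.
So P(r = 4 | data) = (1/49) / (99/784) = 16/99.

0.1616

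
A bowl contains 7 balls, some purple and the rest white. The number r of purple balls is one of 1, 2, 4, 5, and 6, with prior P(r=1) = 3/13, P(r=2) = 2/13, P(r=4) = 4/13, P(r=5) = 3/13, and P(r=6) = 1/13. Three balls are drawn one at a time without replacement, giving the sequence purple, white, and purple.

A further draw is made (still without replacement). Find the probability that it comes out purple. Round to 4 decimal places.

The likelihood of the observed sequence under each hypothesis: P(data | r = 1) = (1/7)(6/6)(0/5) = 0; P(data | r = 2) = (2/7)(5/6)(1/5) = 0.047619; P(data | r = 4) = (4/7)(3/6)(3/5) = 0.17143; P(data | r = 5) = (5/7)(2/6)(4/5) = 0.19048; P(data | r = 6) = (6/7)(1/6)(5/5) = 0.14286.
Weighting by the prior gives 3/13 · 0 = 0, 2/13 · 0.047619 = 0.007326, 4/13 · 0.17143 = 0.052747, 3/13 · 0.19048 = 0.043956, 1/13 · 0.14286 = 0.010989; these sum to 0.11502.
The posterior is then P(r = 1 | data) = 0, P(r = 2 | data) = 0.063694, P(r = 4 | data) = 0.4586, P(r = 5 | data) = 0.38217, P(r = 6 | data) = 0.095541.
Averaging over the posterior, P(purple next | data) = (0)(0.063694) + (1/2)(0.4586) + (3/4)(0.38217) + (1)(0.095541) = 0.61146.

0.6115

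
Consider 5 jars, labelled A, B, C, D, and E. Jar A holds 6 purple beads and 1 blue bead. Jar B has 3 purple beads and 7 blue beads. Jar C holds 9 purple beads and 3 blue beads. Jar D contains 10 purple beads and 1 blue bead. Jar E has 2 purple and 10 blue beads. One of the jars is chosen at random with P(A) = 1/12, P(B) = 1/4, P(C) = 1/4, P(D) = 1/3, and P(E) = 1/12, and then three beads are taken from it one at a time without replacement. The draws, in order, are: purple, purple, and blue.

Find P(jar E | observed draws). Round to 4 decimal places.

0.0128

Under each hypothesis, the probability of the observed sequence is: P(data | jar A) = (6/7)(5/6)(1/5) = 0.14286; P(data | jar B) = (3/10)(2/9)(7/8) = 0.058333; P(data | jar C) = (9/12)(8/11)(3/10) = 0.16364; P(data | jar D) = (10/11)(9/10)(1/9) = 0.090909; P(data | jar E) = (2/12)(1/11)(10/10) = 0.015152.
Weighting by the prior gives 1/12 · 0.14286 = 0.011905, 1/4 · 0.058333 = 0.014583, 1/4 · 0.16364 = 0.040909, 1/3 · 0.090909 = 0.030303, 1/12 · 0.015152 = 0.0012626; summing to 0.098963.
Hence P(jar E | data) = (0.0012626) / (0.098963) = 0.012759.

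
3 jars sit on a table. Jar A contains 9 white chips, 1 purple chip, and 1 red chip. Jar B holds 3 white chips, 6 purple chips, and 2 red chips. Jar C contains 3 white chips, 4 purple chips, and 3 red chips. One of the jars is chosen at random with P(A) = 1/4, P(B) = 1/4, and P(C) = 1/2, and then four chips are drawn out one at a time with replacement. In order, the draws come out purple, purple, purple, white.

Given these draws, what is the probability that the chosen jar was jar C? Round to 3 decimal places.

Compute the likelihood of the observed sequence for each case: P(data | jar A) = (1/11)(1/11)(1/11)(9/11) = 0.00061471; P(data | jar B) = (6/11)(6/11)(6/11)(3/11) = 0.044259; P(data | jar C) = (4/10)(4/10)(4/10)(3/10) = 0.0192.
Weighting by the prior gives 1/4 · 0.00061471 = 0.00015368, 1/4 · 0.044259 = 0.011065, 1/2 · 0.0192 = 0.0096; with total 0.020818.
By Bayes' rule, P(jar C | data) = (0.0096) / (0.020818) = 0.46113.

0.461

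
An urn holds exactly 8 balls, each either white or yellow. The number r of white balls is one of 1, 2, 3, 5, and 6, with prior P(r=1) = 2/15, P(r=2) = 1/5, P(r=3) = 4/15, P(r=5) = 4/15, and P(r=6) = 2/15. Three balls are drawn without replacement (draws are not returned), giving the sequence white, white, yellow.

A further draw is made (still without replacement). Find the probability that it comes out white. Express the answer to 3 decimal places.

The likelihood of the observed sequence under each hypothesis: P(data | r = 1) = (1/8)(0/7) = 0; P(data | r = 2) = (2/8)(1/7)(6/6) = 1/28; P(data | r = 3) = (3/8)(2/7)(5/6) = 5/56; P(data | r = 5) = (5/8)(4/7)(3/6) = 5/28; P(data | r = 6) = (6/8)(5/7)(2/6) = 5/28.
Weighting by the prior gives 2/15 · 0 = 0, 1/5 · 1/28 = 1/140, 4/15 · 5/56 = 1/42, 4/15 · 5/28 = 1/21, 2/15 · 5/28 = 1/42; summing to 43/420.
The posterior is then P(r = 1 | data) = 0, P(r = 2 | data) = 3/43, P(r = 3 | data) = 10/43, P(r = 5 | data) = 20/43, P(r = 6 | data) = 10/43.
So P(white next | data) = Σ P(white next | H) P(H | data) = (0)(3/43) + (1/5)(10/43) + (3/5)(20/43) + (4/5)(10/43) = 22/43.

0.512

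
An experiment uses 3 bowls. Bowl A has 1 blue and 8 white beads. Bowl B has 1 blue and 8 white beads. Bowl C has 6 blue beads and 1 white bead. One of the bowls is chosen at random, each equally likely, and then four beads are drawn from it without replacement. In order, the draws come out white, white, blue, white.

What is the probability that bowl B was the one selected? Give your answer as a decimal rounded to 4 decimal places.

0.5000

The likelihood of the observed sequence under each hypothesis: P(data | bowl A) = (8/9)(7/8)(1/7)(6/6) = 1/9; P(data | bowl B) = (8/9)(7/8)(1/7)(6/6) = 1/9; P(data | bowl C) = (1/7)(0/6) = 0.
Weighting by the prior gives 1/3 · 1/9 = 1/27, 1/3 · 1/9 = 1/27, 1/3 · 0 = 0; summing to 2/27.
By Bayes' rule, P(bowl B | data) = (1/27) / (2/27) = 1/2.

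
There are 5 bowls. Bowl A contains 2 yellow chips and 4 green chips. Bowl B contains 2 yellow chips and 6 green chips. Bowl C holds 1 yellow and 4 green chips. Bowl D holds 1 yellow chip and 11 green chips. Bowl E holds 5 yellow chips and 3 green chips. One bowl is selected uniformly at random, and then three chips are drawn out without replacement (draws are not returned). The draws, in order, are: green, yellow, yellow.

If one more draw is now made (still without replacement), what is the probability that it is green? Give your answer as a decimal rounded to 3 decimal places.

0.619

For each hypothesis, P(data | H) works out to: P(data | bowl A) = (4/6)(2/5)(1/4) = 0.066667; P(data | bowl B) = (6/8)(2/7)(1/6) = 0.035714; P(data | bowl C) = (4/5)(1/4)(0/3) = 0; P(data | bowl D) = (11/12)(1/11)(0/10) = 0; P(data | bowl E) = (3/8)(5/7)(4/6) = 0.17857.
Weighting by the prior gives 1/5 · 0.066667 = 0.013333, 1/5 · 0.035714 = 0.0071429, 1/5 · 0 = 0, 1/5 · 0 = 0, 1/5 · 0.17857 = 0.035714; these sum to 0.05619.
Normalising, the posterior is P(bowl A | data) = 0.23729, P(bowl B | data) = 0.12712, P(bowl C | data) = 0, P(bowl D | data) = 0, P(bowl E | data) = 0.63559.
The predictive probability is P(green next | data) = (1)(0.23729) + (1)(0.12712) + (2/5)(0.63559) = 0.61864.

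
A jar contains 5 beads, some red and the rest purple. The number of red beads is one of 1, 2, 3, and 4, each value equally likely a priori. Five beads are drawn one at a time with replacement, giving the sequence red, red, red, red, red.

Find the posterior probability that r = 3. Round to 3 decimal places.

The likelihood of the observed sequence under each hypothesis: P(data | r = 1) = (1/5)(1/5)(1/5)(1/5)(1/5) = 0.00032; P(data | r = 2) = (2/5)(2/5)(2/5)(2/5)(2/5) = 0.01024; P(data | r = 3) = (3/5)(3/5)(3/5)(3/5)(3/5) = 0.07776; P(data | r = 4) = (4/5)(4/5)(4/5)(4/5)(4/5) = 0.32768.
Weighting by the prior gives 1/4 · 0.00032 = 8e-05, 1/4 · 0.01024 = 0.00256, 1/4 · 0.07776 = 0.01944, 1/4 · 0.32768 = 0.08192; with total 0.104.
So P(r = 3 | data) = (0.01944) / (0.104) = 0.18692.

0.187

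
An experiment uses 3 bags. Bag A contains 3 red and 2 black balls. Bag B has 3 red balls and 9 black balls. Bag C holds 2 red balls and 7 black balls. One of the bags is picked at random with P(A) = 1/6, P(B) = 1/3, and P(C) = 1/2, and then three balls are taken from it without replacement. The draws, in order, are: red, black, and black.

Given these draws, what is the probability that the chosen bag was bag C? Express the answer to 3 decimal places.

0.539

Under each hypothesis, the probability of the observed sequence is: P(data | bag A) = (3/5)(2/4)(1/3) = 1/10; P(data | bag B) = (3/12)(9/11)(8/10) = 9/55; P(data | bag C) = (2/9)(7/8)(6/7) = 1/6.
Multiplying each by its prior: 1/6 · 1/10 = 1/60, 1/3 · 9/55 = 3/55, 1/2 · 1/6 = 1/12; with total 17/110.
So P(bag C | data) = (1/12) / (17/110) = 55/102.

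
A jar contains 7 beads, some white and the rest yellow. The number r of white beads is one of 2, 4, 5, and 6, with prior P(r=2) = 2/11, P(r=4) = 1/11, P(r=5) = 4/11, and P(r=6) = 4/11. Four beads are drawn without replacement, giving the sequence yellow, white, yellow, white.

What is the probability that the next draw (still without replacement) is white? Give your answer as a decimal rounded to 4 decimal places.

0.6667

The likelihood of the observed sequence under each hypothesis: P(data | r = 2) = (5/7)(2/6)(4/5)(1/4) = 1/21; P(data | r = 4) = (3/7)(4/6)(2/5)(3/4) = 3/35; P(data | r = 5) = (2/7)(5/6)(1/5)(4/4) = 1/21; P(data | r = 6) = (1/7)(6/6)(0/5) = 0.
The prior-weighted likelihoods are 2/11 · 1/21 = 2/231, 1/11 · 3/35 = 3/385, 4/11 · 1/21 = 4/231, 4/11 · 0 = 0; these sum to 13/385.
Dividing through by the total gives posterior P(r = 2 | data) = 10/39, P(r = 4 | data) = 3/13, P(r = 5 | data) = 20/39, P(r = 6 | data) = 0.
Averaging over the posterior, P(white next | data) = (0)(10/39) + (2/3)(3/13) + (1)(20/39) = 2/3.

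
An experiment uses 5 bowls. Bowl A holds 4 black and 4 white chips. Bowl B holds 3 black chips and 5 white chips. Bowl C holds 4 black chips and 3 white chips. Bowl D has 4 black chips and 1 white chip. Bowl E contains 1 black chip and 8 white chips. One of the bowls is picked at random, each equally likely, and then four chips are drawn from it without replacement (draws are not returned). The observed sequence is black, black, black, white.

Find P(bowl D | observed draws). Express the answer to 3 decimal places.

Under each hypothesis, the probability of the observed sequence is: P(data | bowl A) = (4/8)(3/7)(2/6)(4/5) = 0.057143; P(data | bowl B) = (3/8)(2/7)(1/6)(5/5) = 0.017857; P(data | bowl C) = (4/7)(3/6)(2/5)(3/4) = 0.085714; P(data | bowl D) = (4/5)(3/4)(2/3)(1/2) = 0.2; P(data | bowl E) = (1/9)(0/8) = 0.
Weighting by the prior gives 1/5 · 0.057143 = 0.011429, 1/5 · 0.017857 = 0.0035714, 1/5 · 0.085714 = 0.017143, 1/5 · 0.2 = 0.04, 1/5 · 0 = 0; summing to 0.072143.
Hence P(bowl D | data) = (0.04) / (0.072143) = 0.55446.

0.554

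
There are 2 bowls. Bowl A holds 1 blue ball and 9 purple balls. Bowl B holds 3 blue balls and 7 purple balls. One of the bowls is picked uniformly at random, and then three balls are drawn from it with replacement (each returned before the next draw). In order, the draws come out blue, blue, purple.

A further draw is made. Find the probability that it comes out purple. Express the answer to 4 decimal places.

The likelihood of the observed sequence under each hypothesis: P(data | bowl A) = (1/10)(1/10)(9/10) = 0.009; P(data | bowl B) = (3/10)(3/10)(7/10) = 0.063.
Weighting by the prior gives 1/2 · 0.009 = 0.0045, 1/2 · 0.063 = 0.0315; with total 0.036.
The posterior is then P(bowl A | data) = 0.125, P(bowl B | data) = 0.875.
So P(purple next | data) = Σ P(purple next | H) P(H | data) = (9/10)(0.125) + (7/10)(0.875) = 0.725.

0.7250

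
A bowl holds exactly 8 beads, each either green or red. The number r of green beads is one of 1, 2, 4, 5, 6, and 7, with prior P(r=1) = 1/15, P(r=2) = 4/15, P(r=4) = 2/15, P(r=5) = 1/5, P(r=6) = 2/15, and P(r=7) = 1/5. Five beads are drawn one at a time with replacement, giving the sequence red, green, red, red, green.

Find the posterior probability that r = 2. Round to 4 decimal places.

Compute the likelihood of the observed sequence for each case: P(data | r = 1) = (7/8)(1/8)(7/8)(7/8)(1/8) = 0.010468; P(data | r = 2) = (6/8)(2/8)(6/8)(6/8)(2/8) = 0.026367; P(data | r = 4) = (4/8)(4/8)(4/8)(4/8)(4/8) = 0.03125; P(data | r = 5) = (3/8)(5/8)(3/8)(3/8)(5/8) = 0.020599; P(data | r = 6) = (2/8)(6/8)(2/8)(2/8)(6/8) = 0.0087891; P(data | r = 7) = (1/8)(7/8)(1/8)(1/8)(7/8) = 0.0014954.
The prior-weighted likelihoods are 1/15 · 0.010468 = 0.00069784, 4/15 · 0.026367 = 0.0070313, 2/15 · 0.03125 = 0.0041667, 1/5 · 0.020599 = 0.0041199, 2/15 · 0.0087891 = 0.0011719, 1/5 · 0.0014954 = 0.00029907; these sum to 0.017487.
So P(r = 2 | data) = (0.0070313) / (0.017487) = 0.40209.

0.4021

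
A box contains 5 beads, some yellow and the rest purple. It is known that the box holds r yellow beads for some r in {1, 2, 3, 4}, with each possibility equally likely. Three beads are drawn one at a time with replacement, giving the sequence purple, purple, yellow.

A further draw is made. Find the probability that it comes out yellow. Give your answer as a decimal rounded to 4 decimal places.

For each hypothesis, P(data | H) works out to: P(data | r = 1) = (4/5)(4/5)(1/5) = 16/125; P(data | r = 2) = (3/5)(3/5)(2/5) = 18/125; P(data | r = 3) = (2/5)(2/5)(3/5) = 12/125; P(data | r = 4) = (1/5)(1/5)(4/5) = 4/125.
Weighting by the prior gives 1/4 · 16/125 = 4/125, 1/4 · 18/125 = 9/250, 1/4 · 12/125 = 3/125, 1/4 · 4/125 = 1/125; with total 1/10.
Normalising, the posterior is P(r = 1 | data) = 8/25, P(r = 2 | data) = 9/25, P(r = 3 | data) = 6/25, P(r = 4 | data) = 2/25.
The predictive probability is P(yellow next | data) = (1/5)(8/25) + (2/5)(9/25) + (3/5)(6/25) + (4/5)(2/25) = 52/125.

0.4160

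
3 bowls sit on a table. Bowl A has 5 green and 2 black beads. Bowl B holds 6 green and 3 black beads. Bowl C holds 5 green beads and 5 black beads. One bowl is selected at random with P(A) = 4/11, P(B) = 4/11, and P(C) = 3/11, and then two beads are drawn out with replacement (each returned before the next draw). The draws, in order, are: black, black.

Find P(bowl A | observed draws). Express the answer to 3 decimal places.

0.215

Under each hypothesis, the probability of the observed sequence is: P(data | bowl A) = (2/7)(2/7) = 0.081633; P(data | bowl B) = (3/9)(3/9) = 0.11111; P(data | bowl C) = (5/10)(5/10) = 0.25.
Weighting by the prior gives 4/11 · 0.081633 = 0.029685, 4/11 · 0.11111 = 0.040404, 3/11 · 0.25 = 0.068182; these sum to 0.13827.
So P(bowl A | data) = (0.029685) / (0.13827) = 0.21469.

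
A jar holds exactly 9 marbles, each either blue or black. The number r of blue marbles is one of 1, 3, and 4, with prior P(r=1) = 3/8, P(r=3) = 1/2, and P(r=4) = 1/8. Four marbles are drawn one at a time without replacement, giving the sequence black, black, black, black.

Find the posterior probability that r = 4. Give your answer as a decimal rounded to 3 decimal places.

For each hypothesis, P(data | H) works out to: P(data | r = 1) = (8/9)(7/8)(6/7)(5/6) = 0.55556; P(data | r = 3) = (6/9)(5/8)(4/7)(3/6) = 0.11905; P(data | r = 4) = (5/9)(4/8)(3/7)(2/6) = 0.039683.
Weighting by the prior gives 3/8 · 0.55556 = 0.20833, 1/2 · 0.11905 = 0.059524, 1/8 · 0.039683 = 0.0049603; these sum to 0.27282.
So P(r = 4 | data) = (0.0049603) / (0.27282) = 0.018182.

0.018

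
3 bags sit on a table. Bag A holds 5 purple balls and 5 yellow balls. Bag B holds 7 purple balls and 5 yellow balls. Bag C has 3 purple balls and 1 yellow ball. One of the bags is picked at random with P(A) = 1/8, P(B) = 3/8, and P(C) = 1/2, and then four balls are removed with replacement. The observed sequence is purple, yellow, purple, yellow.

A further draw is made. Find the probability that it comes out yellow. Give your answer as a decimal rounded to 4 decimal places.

0.3687

Compute the likelihood of the observed sequence for each case: P(data | bag A) = (5/10)(5/10)(5/10)(5/10) = 0.0625; P(data | bag B) = (7/12)(5/12)(7/12)(5/12) = 0.059076; P(data | bag C) = (3/4)(1/4)(3/4)(1/4) = 0.035156.
The prior-weighted likelihoods are 1/8 · 0.0625 = 0.0078125, 3/8 · 0.059076 = 0.022154, 1/2 · 0.035156 = 0.017578; these sum to 0.047544.
Normalising, the posterior is P(bag A | data) = 0.16432, P(bag B | data) = 0.46596, P(bag C | data) = 0.36972.
So P(yellow next | data) = Σ P(yellow next | H) P(H | data) = (1/2)(0.16432) + (5/12)(0.46596) + (1/4)(0.36972) = 0.36874.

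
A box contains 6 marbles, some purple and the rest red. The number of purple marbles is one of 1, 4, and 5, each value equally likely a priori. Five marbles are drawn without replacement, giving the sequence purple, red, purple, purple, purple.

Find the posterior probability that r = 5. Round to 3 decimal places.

For each hypothesis, P(data | H) works out to: P(data | r = 1) = (1/6)(5/5)(0/4) = 0; P(data | r = 4) = (4/6)(2/5)(3/4)(2/3)(1/2) = 1/15; P(data | r = 5) = (5/6)(1/5)(4/4)(3/3)(2/2) = 1/6.
Multiplying each by its prior: 1/3 · 0 = 0, 1/3 · 1/15 = 1/45, 1/3 · 1/6 = 1/18; these sum to 7/90.
Hence P(r = 5 | data) = (1/18) / (7/90) = 5/7.

0.714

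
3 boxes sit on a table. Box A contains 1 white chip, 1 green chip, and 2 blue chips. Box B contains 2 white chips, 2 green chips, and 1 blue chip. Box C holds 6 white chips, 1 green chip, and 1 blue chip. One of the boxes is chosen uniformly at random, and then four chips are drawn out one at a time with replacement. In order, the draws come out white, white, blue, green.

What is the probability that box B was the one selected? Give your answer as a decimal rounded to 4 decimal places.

0.4354

Compute the likelihood of the observed sequence for each case: P(data | box A) = (1/4)(1/4)(2/4)(1/4) = 0.0078125; P(data | box B) = (2/5)(2/5)(1/5)(2/5) = 0.0128; P(data | box C) = (6/8)(6/8)(1/8)(1/8) = 0.0087891.
The prior-weighted likelihoods are 1/3 · 0.0078125 = 0.0026042, 1/3 · 0.0128 = 0.0042667, 1/3 · 0.0087891 = 0.0029297; these sum to 0.0098005.
So P(box B | data) = (0.0042667) / (0.0098005) = 0.43535.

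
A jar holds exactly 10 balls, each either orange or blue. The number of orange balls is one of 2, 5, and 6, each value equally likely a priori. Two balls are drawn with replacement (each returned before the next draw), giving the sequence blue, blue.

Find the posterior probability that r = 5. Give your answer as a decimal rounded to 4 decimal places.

For each hypothesis, P(data | H) works out to: P(data | r = 2) = (8/10)(8/10) = 16/25; P(data | r = 5) = (5/10)(5/10) = 1/4; P(data | r = 6) = (4/10)(4/10) = 4/25.
Weighting by the prior gives 1/3 · 16/25 = 16/75, 1/3 · 1/4 = 1/12, 1/3 · 4/25 = 4/75; these sum to 7/20.
Therefore the posterior P(r = 5 | data) = (1/12) / (7/20) = 5/21.

0.2381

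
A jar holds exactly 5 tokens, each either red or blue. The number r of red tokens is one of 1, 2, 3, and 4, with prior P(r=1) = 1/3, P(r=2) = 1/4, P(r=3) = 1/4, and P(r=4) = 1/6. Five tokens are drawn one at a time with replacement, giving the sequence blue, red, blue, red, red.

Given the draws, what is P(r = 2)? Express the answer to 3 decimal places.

0.295

For each hypothesis, P(data | H) works out to: P(data | r = 1) = (4/5)(1/5)(4/5)(1/5)(1/5) = 0.00512; P(data | r = 2) = (3/5)(2/5)(3/5)(2/5)(2/5) = 0.02304; P(data | r = 3) = (2/5)(3/5)(2/5)(3/5)(3/5) = 0.03456; P(data | r = 4) = (1/5)(4/5)(1/5)(4/5)(4/5) = 0.02048.
The prior-weighted likelihoods are 1/3 · 0.00512 = 0.0017067, 1/4 · 0.02304 = 0.00576, 1/4 · 0.03456 = 0.00864, 1/6 · 0.02048 = 0.0034133; summing to 0.01952.
Therefore the posterior P(r = 2 | data) = (0.00576) / (0.01952) = 0.29508.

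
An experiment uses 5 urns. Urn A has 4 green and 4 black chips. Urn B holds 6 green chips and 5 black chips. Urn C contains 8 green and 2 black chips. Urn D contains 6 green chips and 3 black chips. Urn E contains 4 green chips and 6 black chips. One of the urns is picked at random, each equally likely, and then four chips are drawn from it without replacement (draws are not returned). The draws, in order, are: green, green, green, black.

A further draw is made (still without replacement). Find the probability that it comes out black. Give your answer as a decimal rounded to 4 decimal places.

The likelihood of the observed sequence under each hypothesis: P(data | urn A) = (4/8)(3/7)(2/6)(4/5) = 0.057143; P(data | urn B) = (6/11)(5/10)(4/9)(5/8) = 0.075758; P(data | urn C) = (8/10)(7/9)(6/8)(2/7) = 0.13333; P(data | urn D) = (6/9)(5/8)(4/7)(3/6) = 0.11905; P(data | urn E) = (4/10)(3/9)(2/8)(6/7) = 0.028571.
Multiplying each by its prior: 1/5 · 0.057143 = 0.011429, 1/5 · 0.075758 = 0.015152, 1/5 · 0.13333 = 0.026667, 1/5 · 0.11905 = 0.02381, 1/5 · 0.028571 = 0.0057143; with total 0.082771.
The posterior is then P(urn A | data) = 0.13808, P(urn B | data) = 0.18305, P(urn C | data) = 0.32218, P(urn D | data) = 0.28766, P(urn E | data) = 0.069038.
The predictive probability is P(black next | data) = (3/4)(0.13808) + (4/7)(0.18305) + (1/6)(0.32218) + (2/5)(0.28766) + (5/6)(0.069038) = 0.43445.

0.4344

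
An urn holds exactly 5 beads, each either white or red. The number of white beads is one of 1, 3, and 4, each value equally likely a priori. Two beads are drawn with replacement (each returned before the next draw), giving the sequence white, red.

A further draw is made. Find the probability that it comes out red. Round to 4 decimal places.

Compute the likelihood of the observed sequence for each case: P(data | r = 1) = (1/5)(4/5) = 4/25; P(data | r = 3) = (3/5)(2/5) = 6/25; P(data | r = 4) = (4/5)(1/5) = 4/25.
Multiplying each by its prior: 1/3 · 4/25 = 4/75, 1/3 · 6/25 = 2/25, 1/3 · 4/25 = 4/75; summing to 14/75.
Dividing through by the total gives posterior P(r = 1 | data) = 2/7, P(r = 3 | data) = 3/7, P(r = 4 | data) = 2/7.
Averaging over the posterior, P(red next | data) = (4/5)(2/7) + (2/5)(3/7) + (1/5)(2/7) = 16/35.

0.4571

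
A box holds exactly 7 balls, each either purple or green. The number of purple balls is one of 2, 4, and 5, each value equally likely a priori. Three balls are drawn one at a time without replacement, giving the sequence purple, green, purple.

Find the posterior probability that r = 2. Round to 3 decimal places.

0.116

Under each hypothesis, the probability of the observed sequence is: P(data | r = 2) = (2/7)(5/6)(1/5) = 1/21; P(data | r = 4) = (4/7)(3/6)(3/5) = 6/35; P(data | r = 5) = (5/7)(2/6)(4/5) = 4/21.
The prior-weighted likelihoods are 1/3 · 1/21 = 1/63, 1/3 · 6/35 = 2/35, 1/3 · 4/21 = 4/63; these sum to 43/315.
By Bayes' rule, P(r = 2 | data) = (1/63) / (43/315) = 5/43.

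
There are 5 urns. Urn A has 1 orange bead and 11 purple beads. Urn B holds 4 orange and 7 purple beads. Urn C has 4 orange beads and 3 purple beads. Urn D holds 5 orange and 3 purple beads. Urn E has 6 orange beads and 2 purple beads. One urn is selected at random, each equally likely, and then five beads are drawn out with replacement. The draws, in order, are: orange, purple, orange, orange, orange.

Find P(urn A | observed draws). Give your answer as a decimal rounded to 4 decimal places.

0.0002

Under each hypothesis, the probability of the observed sequence is: P(data | urn A) = (1/12)(11/12)(1/12)(1/12)(1/12) = 4.4207e-05; P(data | urn B) = (4/11)(7/11)(4/11)(4/11)(4/11) = 0.011127; P(data | urn C) = (4/7)(3/7)(4/7)(4/7)(4/7) = 0.045695; P(data | urn D) = (5/8)(3/8)(5/8)(5/8)(5/8) = 0.05722; P(data | urn E) = (6/8)(2/8)(6/8)(6/8)(6/8) = 0.079102.
The prior-weighted likelihoods are 1/5 · 4.4207e-05 = 8.8413e-06, 1/5 · 0.011127 = 0.0022254, 1/5 · 0.045695 = 0.009139, 1/5 · 0.05722 = 0.011444, 1/5 · 0.079102 = 0.01582; these sum to 0.038638.
Hence P(urn A | data) = (8.8413e-06) / (0.038638) = 0.00022883.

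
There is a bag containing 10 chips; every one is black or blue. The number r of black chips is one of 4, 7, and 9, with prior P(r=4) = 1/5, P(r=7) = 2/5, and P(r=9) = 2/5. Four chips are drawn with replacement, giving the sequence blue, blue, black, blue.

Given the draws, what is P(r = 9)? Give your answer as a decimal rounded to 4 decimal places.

0.0143

For each hypothesis, P(data | H) works out to: P(data | r = 4) = (6/10)(6/10)(4/10)(6/10) = 0.0864; P(data | r = 7) = (3/10)(3/10)(7/10)(3/10) = 0.0189; P(data | r = 9) = (1/10)(1/10)(9/10)(1/10) = 0.0009.
The prior-weighted likelihoods are 1/5 · 0.0864 = 0.01728, 2/5 · 0.0189 = 0.00756, 2/5 · 0.0009 = 0.00036; with total 0.0252.
So P(r = 9 | data) = (0.00036) / (0.0252) = 0.014286.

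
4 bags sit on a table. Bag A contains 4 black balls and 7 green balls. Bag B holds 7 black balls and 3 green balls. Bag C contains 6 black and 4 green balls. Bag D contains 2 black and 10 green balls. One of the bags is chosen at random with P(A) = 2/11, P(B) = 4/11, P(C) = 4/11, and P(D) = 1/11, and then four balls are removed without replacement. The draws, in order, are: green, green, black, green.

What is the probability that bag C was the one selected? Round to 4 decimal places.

0.2376

The likelihood of the observed sequence under each hypothesis: P(data | bag A) = (7/11)(6/10)(4/9)(5/8) = 0.10606; P(data | bag B) = (3/10)(2/9)(7/8)(1/7) = 0.0083333; P(data | bag C) = (4/10)(3/9)(6/8)(2/7) = 0.028571; P(data | bag D) = (10/12)(9/11)(2/10)(8/9) = 0.12121.
The prior-weighted likelihoods are 2/11 · 0.10606 = 0.019284, 4/11 · 0.0083333 = 0.0030303, 4/11 · 0.028571 = 0.01039, 1/11 · 0.12121 = 0.011019; these sum to 0.043723.
Therefore the posterior P(bag C | data) = (0.01039) / (0.043723) = 0.23762.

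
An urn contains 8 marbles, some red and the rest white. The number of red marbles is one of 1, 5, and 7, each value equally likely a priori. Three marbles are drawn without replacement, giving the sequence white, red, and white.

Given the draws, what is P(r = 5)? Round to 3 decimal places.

0.417

Under each hypothesis, the probability of the observed sequence is: P(data | r = 1) = (7/8)(1/7)(6/6) = 1/8; P(data | r = 5) = (3/8)(5/7)(2/6) = 5/56; P(data | r = 7) = (1/8)(7/7)(0/6) = 0.
The prior-weighted likelihoods are 1/3 · 1/8 = 1/24, 1/3 · 5/56 = 5/168, 1/3 · 0 = 0; summing to 1/14.
So P(r = 5 | data) = (5/168) / (1/14) = 5/12.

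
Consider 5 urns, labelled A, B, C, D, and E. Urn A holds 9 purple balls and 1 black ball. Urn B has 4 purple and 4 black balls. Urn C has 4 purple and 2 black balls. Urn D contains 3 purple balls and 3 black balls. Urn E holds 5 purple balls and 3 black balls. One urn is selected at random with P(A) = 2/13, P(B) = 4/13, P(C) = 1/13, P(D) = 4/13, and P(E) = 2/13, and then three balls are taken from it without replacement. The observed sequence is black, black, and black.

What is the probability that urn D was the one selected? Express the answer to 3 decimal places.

The likelihood of the observed sequence under each hypothesis: P(data | urn A) = (1/10)(0/9) = 0; P(data | urn B) = (4/8)(3/7)(2/6) = 0.071429; P(data | urn C) = (2/6)(1/5)(0/4) = 0; P(data | urn D) = (3/6)(2/5)(1/4) = 0.05; P(data | urn E) = (3/8)(2/7)(1/6) = 0.017857.
Multiplying each by its prior: 2/13 · 0 = 0, 4/13 · 0.071429 = 0.021978, 1/13 · 0 = 0, 4/13 · 0.05 = 0.015385, 2/13 · 0.017857 = 0.0027473; with total 0.04011.
By Bayes' rule, P(urn D | data) = (0.015385) / (0.04011) = 0.38356.

0.384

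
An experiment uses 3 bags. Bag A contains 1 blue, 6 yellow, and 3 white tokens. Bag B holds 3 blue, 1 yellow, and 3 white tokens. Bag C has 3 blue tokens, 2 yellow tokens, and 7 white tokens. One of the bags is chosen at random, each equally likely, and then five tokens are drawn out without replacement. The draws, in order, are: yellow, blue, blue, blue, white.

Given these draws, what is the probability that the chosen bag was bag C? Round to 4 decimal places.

0.1101

Compute the likelihood of the observed sequence for each case: P(data | bag A) = (6/10)(1/9)(0/8) = 0; P(data | bag B) = (1/7)(3/6)(2/5)(1/4)(3/3) = 0.0071429; P(data | bag C) = (2/12)(3/11)(2/10)(1/9)(7/8) = 0.00088384.
Multiplying each by its prior: 1/3 · 0 = 0, 1/3 · 0.0071429 = 0.002381, 1/3 · 0.00088384 = 0.00029461; these sum to 0.0026756.
By Bayes' rule, P(bag C | data) = (0.00029461) / (0.0026756) = 0.11011.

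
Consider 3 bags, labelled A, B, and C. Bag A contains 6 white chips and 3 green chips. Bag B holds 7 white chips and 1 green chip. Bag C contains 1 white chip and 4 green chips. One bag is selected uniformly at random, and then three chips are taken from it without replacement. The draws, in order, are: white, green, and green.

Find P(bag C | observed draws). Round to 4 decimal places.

0.7368

Under each hypothesis, the probability of the observed sequence is: P(data | bag A) = (6/9)(3/8)(2/7) = 1/14; P(data | bag B) = (7/8)(1/7)(0/6) = 0; P(data | bag C) = (1/5)(4/4)(3/3) = 1/5.
Weighting by the prior gives 1/3 · 1/14 = 1/42, 1/3 · 0 = 0, 1/3 · 1/5 = 1/15; with total 19/210.
So P(bag C | data) = (1/15) / (19/210) = 14/19.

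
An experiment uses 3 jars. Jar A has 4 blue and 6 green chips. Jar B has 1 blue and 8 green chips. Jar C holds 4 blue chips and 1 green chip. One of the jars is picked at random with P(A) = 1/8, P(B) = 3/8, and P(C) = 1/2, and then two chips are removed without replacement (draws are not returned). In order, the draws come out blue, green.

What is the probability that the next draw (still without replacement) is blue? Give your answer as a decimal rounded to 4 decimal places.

0.6429

Compute the likelihood of the observed sequence for each case: P(data | jar A) = (4/10)(6/9) = 4/15; P(data | jar B) = (1/9)(8/8) = 1/9; P(data | jar C) = (4/5)(1/4) = 1/5.
The prior-weighted likelihoods are 1/8 · 4/15 = 1/30, 3/8 · 1/9 = 1/24, 1/2 · 1/5 = 1/10; with total 7/40.
The posterior is then P(jar A | data) = 4/21, P(jar B | data) = 5/21, P(jar C | data) = 4/7.
So P(blue next | data) = Σ P(blue next | H) P(H | data) = (3/8)(4/21) + (0)(5/21) + (1)(4/7) = 9/14.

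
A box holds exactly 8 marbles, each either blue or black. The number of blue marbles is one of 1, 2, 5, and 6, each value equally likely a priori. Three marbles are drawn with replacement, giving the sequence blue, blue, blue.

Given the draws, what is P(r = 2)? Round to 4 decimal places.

0.0229

Compute the likelihood of the observed sequence for each case: P(data | r = 1) = (1/8)(1/8)(1/8) = 0.0019531; P(data | r = 2) = (2/8)(2/8)(2/8) = 0.015625; P(data | r = 5) = (5/8)(5/8)(5/8) = 0.24414; P(data | r = 6) = (6/8)(6/8)(6/8) = 0.42188.
The prior-weighted likelihoods are 1/4 · 0.0019531 = 0.00048828, 1/4 · 0.015625 = 0.0039062, 1/4 · 0.24414 = 0.061035, 1/4 · 0.42188 = 0.10547; with total 0.1709.
By Bayes' rule, P(r = 2 | data) = (0.0039062) / (0.1709) = 0.022857.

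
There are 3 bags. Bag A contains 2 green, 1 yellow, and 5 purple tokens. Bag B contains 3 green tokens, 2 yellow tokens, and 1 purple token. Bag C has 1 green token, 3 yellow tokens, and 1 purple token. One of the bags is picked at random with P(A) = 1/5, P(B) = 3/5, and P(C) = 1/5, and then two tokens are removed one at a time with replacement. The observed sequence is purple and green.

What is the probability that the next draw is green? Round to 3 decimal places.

0.386

Under each hypothesis, the probability of the observed sequence is: P(data | bag A) = (5/8)(2/8) = 0.15625; P(data | bag B) = (1/6)(3/6) = 0.083333; P(data | bag C) = (1/5)(1/5) = 0.04.
Weighting by the prior gives 1/5 · 0.15625 = 0.03125, 3/5 · 0.083333 = 0.05, 1/5 · 0.04 = 0.008; with total 0.08925.
The posterior is then P(bag A | data) = 0.35014, P(bag B | data) = 0.56022, P(bag C | data) = 0.089636.
Averaging over the posterior, P(green next | data) = (1/4)(0.35014) + (1/2)(0.56022) + (1/5)(0.089636) = 0.38557.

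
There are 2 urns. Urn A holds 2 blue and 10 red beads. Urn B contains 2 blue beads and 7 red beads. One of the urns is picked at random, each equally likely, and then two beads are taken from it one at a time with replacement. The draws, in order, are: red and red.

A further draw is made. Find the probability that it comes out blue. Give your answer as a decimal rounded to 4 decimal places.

The likelihood of the observed sequence under each hypothesis: P(data | urn A) = (10/12)(10/12) = 25/36; P(data | urn B) = (7/9)(7/9) = 49/81.
Weighting by the prior gives 1/2 · 25/36 = 25/72, 1/2 · 49/81 = 49/162; summing to 421/648.
Dividing through by the total gives posterior P(urn A | data) = 0.53444, P(urn B | data) = 0.46556.
The predictive probability is P(blue next | data) = (1/6)(0.53444) + (2/9)(0.46556) = 0.19253.

0.1925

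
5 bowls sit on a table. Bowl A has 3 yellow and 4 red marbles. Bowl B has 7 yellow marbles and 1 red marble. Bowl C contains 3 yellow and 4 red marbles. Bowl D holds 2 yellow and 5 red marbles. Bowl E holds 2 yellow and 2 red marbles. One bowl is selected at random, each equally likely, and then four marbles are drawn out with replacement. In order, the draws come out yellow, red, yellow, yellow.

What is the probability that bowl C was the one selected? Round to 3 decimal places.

0.178

For each hypothesis, P(data | H) works out to: P(data | bowl A) = (3/7)(4/7)(3/7)(3/7) = 0.044981; P(data | bowl B) = (7/8)(1/8)(7/8)(7/8) = 0.08374; P(data | bowl C) = (3/7)(4/7)(3/7)(3/7) = 0.044981; P(data | bowl D) = (2/7)(5/7)(2/7)(2/7) = 0.01666; P(data | bowl E) = (2/4)(2/4)(2/4)(2/4) = 0.0625.
Weighting by the prior gives 1/5 · 0.044981 = 0.0089963, 1/5 · 0.08374 = 0.016748, 1/5 · 0.044981 = 0.0089963, 1/5 · 0.01666 = 0.0033319, 1/5 · 0.0625 = 0.0125; with total 0.050572.
So P(bowl C | data) = (0.0089963) / (0.050572) = 0.17789.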